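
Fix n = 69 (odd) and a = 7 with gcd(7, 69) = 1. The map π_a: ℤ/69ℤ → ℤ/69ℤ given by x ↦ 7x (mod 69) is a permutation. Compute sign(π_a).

-1

Orbit of 40 under x↦7x: [40, 4, 28, 58, 61, 13, 22]… (length divides ord_69(7)).
Decompose π into cycles: lengths [22, 22, 22, 1, 1, 1] (6 cycles, including the fixed point 0).
sign(π) = (−1)^{n − #cycles} = (−1)^{69−6} = (−1)^63 = -1.
Via Zolotarev, sign(π_{7}) = (7|69) = -1.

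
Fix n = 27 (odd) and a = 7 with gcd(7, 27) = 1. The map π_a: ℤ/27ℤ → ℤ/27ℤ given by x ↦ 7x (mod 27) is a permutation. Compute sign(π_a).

Orbit of 22 under x↦7x: [22, 19, 25, 13, 10, 16, 4]… (length divides ord_27(7)).
The orbit structure of x ↦ 7x mod 27: 7 orbits of sizes [9, 9, 3, 3, 1, 1, 1].
sign(π) = (−1)^{n − #cycles} = (−1)^{27−7} = (−1)^20 = +1.
The Jacobi symbol (7|27) = +1 (Zolotarev) agrees.

+1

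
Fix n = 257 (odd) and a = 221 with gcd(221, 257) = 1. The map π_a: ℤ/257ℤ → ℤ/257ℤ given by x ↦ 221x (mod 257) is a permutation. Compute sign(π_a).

+1

Orbit of 157 under x↦221x: [157, 2, 185, 22, 236, 242, 26]… (length divides ord_257(221)).
Decompose π into cycles: lengths [128, 128, 1] (3 cycles, including the fixed point 0).
With 3 cycles on 257 points, sign = (−1)^{257−3} = +1.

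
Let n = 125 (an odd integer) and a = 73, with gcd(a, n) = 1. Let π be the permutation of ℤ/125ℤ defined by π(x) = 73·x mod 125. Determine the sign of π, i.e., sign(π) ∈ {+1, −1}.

-1

Start at x=52: 52 → 46 → 108 → 9 → 32 → 86 → 28 → … (one orbit).
The orbit structure of x ↦ 73x mod 125: 4 orbits of sizes [100, 20, 4, 1].
125 − 4 = 121 transpositions; sign(π) = (−1)^121 = -1.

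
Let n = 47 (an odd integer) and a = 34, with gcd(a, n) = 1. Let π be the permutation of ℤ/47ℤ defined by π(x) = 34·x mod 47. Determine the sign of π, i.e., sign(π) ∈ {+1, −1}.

Trace 18: π^k(18) = [18, 1, 34, 28, 12, 32, 7] for k=0..6.
Cycle type of π: 23×2 + 1; total 3 cycles.
47 − 3 = 44 transpositions; sign(π) = (−1)^44 = +1.
(34|47)_J = +1 (Zolotarev's lemma cross-check).

+1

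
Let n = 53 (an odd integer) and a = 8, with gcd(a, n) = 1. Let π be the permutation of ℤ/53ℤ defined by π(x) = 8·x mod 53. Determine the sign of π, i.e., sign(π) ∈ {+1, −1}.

Trace 39: π^k(39) = [39, 47, 5, 40, 2, 16, 22] for k=0..6.
Decompose π into cycles: lengths [52, 1] (2 cycles, including the fixed point 0).
sign(π) = (−1)^{n − #cycles} = (−1)^{53−2} = (−1)^51 = -1.
Via Zolotarev, sign(π_{8}) = (8|53) = -1.

-1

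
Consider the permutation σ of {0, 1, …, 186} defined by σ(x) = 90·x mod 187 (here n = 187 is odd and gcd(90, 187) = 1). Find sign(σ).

Trace 25: π^k(25) = [25, 6, 166, 167, 70, 129, 16] for k=0..6.
Decompose π into cycles: lengths [80, 80, 16, 10, 1] (5 cycles, including the fixed point 0).
187 − 5 = 182 transpositions; sign(π) = (−1)^182 = +1.

+1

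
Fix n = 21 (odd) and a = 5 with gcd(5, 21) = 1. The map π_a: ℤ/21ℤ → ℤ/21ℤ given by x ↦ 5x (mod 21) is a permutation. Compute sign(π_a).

+1

Orbit of 20 under x↦5x: [20, 16, 17, 1, 5, 4]… (length divides ord_21(5)).
The orbit structure of x ↦ 5x mod 21: 5 orbits of sizes [6, 6, 6, 2, 1].
21 − 5 = 16 transpositions; sign(π) = (−1)^16 = +1.
The Jacobi symbol (5|21) = +1 (Zolotarev) agrees.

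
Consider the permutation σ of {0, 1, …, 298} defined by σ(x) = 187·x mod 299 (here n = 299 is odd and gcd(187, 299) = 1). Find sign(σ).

-1

Trace 25: π^k(25) = [25, 190, 248, 31, 116, 164, 170] for k=0..6.
12 cycles of lengths [44, 44, 44, 44, 44, 44, 11, 11, 4, 4, 4, 1].
Σ(ℓ_i−1) = 299−12 = 287; sign = (−1)^287 = -1.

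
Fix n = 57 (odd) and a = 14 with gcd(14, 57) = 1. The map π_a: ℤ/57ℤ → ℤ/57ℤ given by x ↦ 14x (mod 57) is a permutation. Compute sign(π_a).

+1

Orbit of 53 under x↦14x: [53, 1, 14, 25, 8, 55, 29]… (length divides ord_57(14)).
5 cycles of lengths [18, 18, 18, 2, 1].
With 5 cycles on 57 points, sign = (−1)^{57−5} = +1.
The Jacobi symbol (14|57) = +1 (Zolotarev) agrees.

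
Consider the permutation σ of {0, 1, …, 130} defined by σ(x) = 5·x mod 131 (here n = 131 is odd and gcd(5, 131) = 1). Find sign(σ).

Trace 81: π^k(81) = [81, 12, 60, 38, 59, 33, 34] for k=0..6.
Cycle type of π: 65×2 + 1; total 3 cycles.
131 − 3 = 128 transpositions; sign(π) = (−1)^128 = +1.

+1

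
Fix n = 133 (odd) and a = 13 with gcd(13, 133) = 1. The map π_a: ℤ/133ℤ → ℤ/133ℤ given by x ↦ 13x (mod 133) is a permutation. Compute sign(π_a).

+1

Orbit of 34 under x↦13x: [34, 43, 27, 85, 41, 1, 13]… (length divides ord_133(13)).
Decompose π into cycles: lengths [18, 18, 18, 18, 18, 18, 18, 2, 2, 2, 1] (11 cycles, including the fixed point 0).
sign(π) = (−1)^{n − #cycles} = (−1)^{133−11} = (−1)^122 = +1.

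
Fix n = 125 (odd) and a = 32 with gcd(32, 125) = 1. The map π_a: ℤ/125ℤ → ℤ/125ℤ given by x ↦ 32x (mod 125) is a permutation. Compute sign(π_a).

-1

Start at x=7: 7 → 99 → 43 → 1 → 32 → 24 → 18 → … (one orbit).
Cycle type of π: 20×5 + 4×6 + 1; total 12 cycles.
sign(π) = (−1)^{n − #cycles} = (−1)^{125−12} = (−1)^113 = -1.
The Jacobi symbol (32|125) = -1 (Zolotarev) agrees.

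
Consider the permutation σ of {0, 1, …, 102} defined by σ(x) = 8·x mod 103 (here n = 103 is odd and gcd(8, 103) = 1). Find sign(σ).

+1

Start at x=100: 100 → 79 → 14 → 9 → 72 → 61 → 76 → … (one orbit).
Decompose π into cycles: lengths [17, 17, 17, 17, 17, 17, 1] (7 cycles, including the fixed point 0).
Σ(ℓ_i−1) = 103−7 = 96; sign = (−1)^96 = +1.
Zolotarev: (8|103) = +1, matching the cycle-count sign.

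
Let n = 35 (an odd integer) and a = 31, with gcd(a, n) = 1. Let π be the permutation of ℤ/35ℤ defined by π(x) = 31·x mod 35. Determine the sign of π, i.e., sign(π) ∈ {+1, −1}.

-1

Trace 26: π^k(26) = [26, 1, 31, 16, 6, 11] for k=0..5.
Cycle lengths of π_31 on ℤ/35ℤ: [6, 6, 6, 6, 6, 1, 1, 1, 1, 1]; 10 cycles in total.
With 10 cycles on 35 points, sign = (−1)^{35−10} = -1.
Via Zolotarev, sign(π_{31}) = (31|35) = -1.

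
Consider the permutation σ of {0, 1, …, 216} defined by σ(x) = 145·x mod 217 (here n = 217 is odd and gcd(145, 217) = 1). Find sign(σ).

Start at x=153: 153 → 51 → 17 → 78 → 26 → 81 → 27 → … (one orbit).
Cycle type of π: 30×7 + 6 + 1; total 9 cycles.
n − c = 217 − 9 = 208; sign = (−1)^208 = +1.

+1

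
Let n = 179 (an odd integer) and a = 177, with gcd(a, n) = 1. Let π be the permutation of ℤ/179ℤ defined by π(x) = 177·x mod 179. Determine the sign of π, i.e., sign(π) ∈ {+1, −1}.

Trace 147: π^k(147) = [147, 64, 51, 77, 25, 129, 100] for k=0..6.
3 cycles of lengths [89, 89, 1].
Σ(ℓ_i−1) = 179−3 = 176; sign = (−1)^176 = +1.

+1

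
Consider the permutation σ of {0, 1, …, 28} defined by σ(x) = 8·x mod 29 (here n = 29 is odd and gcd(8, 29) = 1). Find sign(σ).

-1

Orbit of 18 under x↦8x: [18, 28, 21, 23, 10, 22, 2]… (length divides ord_29(8)).
The orbit structure of x ↦ 8x mod 29: 2 orbits of sizes [28, 1].
sign(π) = (−1)^{n − #cycles} = (−1)^{29−2} = (−1)^27 = -1.
The Jacobi symbol (8|29) = -1 (Zolotarev) agrees.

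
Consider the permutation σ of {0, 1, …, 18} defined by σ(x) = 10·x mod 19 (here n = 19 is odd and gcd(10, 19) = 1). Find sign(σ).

-1

Orbit of 12 under x↦10x: [12, 6, 3, 11, 15, 17, 18]… (length divides ord_19(10)).
Cycle type of π: 18 + 1; total 2 cycles.
With 2 cycles on 19 points, sign = (−1)^{19−2} = -1.
Via Zolotarev, sign(π_{10}) = (10|19) = -1.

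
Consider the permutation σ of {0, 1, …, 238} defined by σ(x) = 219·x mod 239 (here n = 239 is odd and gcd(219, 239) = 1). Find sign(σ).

Orbit of 56 under x↦219x: [56, 75, 173, 125, 129, 49, 215]… (length divides ord_239(219)).
Decompose π into cycles: lengths [238, 1] (2 cycles, including the fixed point 0).
239 − 2 = 237 transpositions; sign(π) = (−1)^237 = -1.

-1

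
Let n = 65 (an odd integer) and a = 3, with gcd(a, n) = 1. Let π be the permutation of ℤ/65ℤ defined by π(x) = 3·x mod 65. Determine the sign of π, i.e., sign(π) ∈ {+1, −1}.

-1

Start at x=42: 42 → 61 → 53 → 29 → 22 → 1 → 3 → … (one orbit).
Decompose π into cycles: lengths [12, 12, 12, 12, 4, 3, 3, 3, 3, 1] (10 cycles, including the fixed point 0).
n − c = 65 − 10 = 55; sign = (−1)^55 = -1.
Zolotarev: (3|65) = -1, matching the cycle-count sign.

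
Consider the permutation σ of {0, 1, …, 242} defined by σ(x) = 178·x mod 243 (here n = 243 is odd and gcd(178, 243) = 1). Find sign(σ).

+1

Start at x=7: 7 → 31 → 172 → 241 → 130 → 55 → 70 → … (one orbit).
11 cycles of lengths [81, 81, 27, 27, 9, 9, 3, 3, 1, 1, 1].
With 11 cycles on 243 points, sign = (−1)^{243−11} = +1.
Check: (178/243) = +1 by Zolotarev.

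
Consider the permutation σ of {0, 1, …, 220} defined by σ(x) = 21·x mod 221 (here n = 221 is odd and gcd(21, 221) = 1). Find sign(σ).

-1

Orbit of 200 under x↦21x: [200, 1, 21, 220]… (length divides ord_221(21)).
Cycle type of π: 4×55 + 1; total 56 cycles.
sign(π) = (−1)^{n − #cycles} = (−1)^{221−56} = (−1)^165 = -1.
Via Zolotarev, sign(π_{21}) = (21|221) = -1.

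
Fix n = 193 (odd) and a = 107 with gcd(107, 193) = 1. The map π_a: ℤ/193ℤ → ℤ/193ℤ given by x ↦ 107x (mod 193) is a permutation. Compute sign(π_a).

Start at x=190: 190 → 65 → 7 → 170 → 48 → 118 → 81 → … (one orbit).
Cycle lengths of π_107 on ℤ/193ℤ: [96, 96, 1]; 3 cycles in total.
sign(π) = (−1)^{n − #cycles} = (−1)^{193−3} = (−1)^190 = +1.

+1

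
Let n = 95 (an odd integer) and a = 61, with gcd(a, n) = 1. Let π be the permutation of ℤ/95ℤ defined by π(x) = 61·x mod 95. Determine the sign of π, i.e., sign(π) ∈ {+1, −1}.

Trace 1: π^k(1) = [1, 61, 16, 26, 66, 36, 11] for k=0..6.
Cycle lengths of π_61 on ℤ/95ℤ: [9, 9, 9, 9, 9, 9, 9, 9, 9, 9, 1, 1, 1, 1, 1]; 15 cycles in total.
With 15 cycles on 95 points, sign = (−1)^{95−15} = +1.
Zolotarev: (61|95) = +1, matching the cycle-count sign.

+1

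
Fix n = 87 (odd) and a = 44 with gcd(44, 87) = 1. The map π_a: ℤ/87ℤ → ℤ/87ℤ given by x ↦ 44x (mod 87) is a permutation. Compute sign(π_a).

Trace 52: π^k(52) = [52, 26, 13, 50, 25, 56, 28] for k=0..6.
5 cycles of lengths [28, 28, 28, 2, 1].
Σ(ℓ_i−1) = 87−5 = 82; sign = (−1)^82 = +1.
Via Zolotarev, sign(π_{44}) = (44|87) = +1.

+1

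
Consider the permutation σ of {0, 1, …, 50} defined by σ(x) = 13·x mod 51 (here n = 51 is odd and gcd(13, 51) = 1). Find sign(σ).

+1

Trace 4: π^k(4) = [4, 1, 13, 16] for k=0..3.
Cycle lengths of π_13 on ℤ/51ℤ: [4, 4, 4, 4, 4, 4, 4, 4, 4, 4, 4, 4, 1, 1, 1]; 15 cycles in total.
15 cycles on 51: each ℓ→(−1)^(ℓ−1), product (−1)^36 = +1.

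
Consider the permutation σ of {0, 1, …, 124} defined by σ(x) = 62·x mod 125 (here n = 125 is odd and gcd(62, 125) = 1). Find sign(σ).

-1

Start at x=87: 87 → 19 → 53 → 36 → 107 → 9 → 58 → … (one orbit).
The orbit structure of x ↦ 62x mod 125: 4 orbits of sizes [100, 20, 4, 1].
125 − 4 = 121 transpositions; sign(π) = (−1)^121 = -1.
(62|125)_J = -1 (Zolotarev's lemma cross-check).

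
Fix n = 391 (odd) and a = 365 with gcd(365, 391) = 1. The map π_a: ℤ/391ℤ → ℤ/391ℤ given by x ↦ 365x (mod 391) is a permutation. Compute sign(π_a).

-1

Trace 389: π^k(389) = [389, 52, 212, 353, 206, 118, 60] for k=0..6.
8 cycles of lengths [88, 88, 88, 88, 22, 8, 8, 1].
With 8 cycles on 391 points, sign = (−1)^{391−8} = -1.
(365|391)_J = -1 (Zolotarev's lemma cross-check).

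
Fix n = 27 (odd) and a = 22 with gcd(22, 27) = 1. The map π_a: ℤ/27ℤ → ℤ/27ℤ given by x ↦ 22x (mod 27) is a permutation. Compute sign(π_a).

Trace 22: π^k(22) = [22, 25, 10, 4, 7, 19, 13] for k=0..6.
Cycle lengths of π_22 on ℤ/27ℤ: [9, 9, 3, 3, 1, 1, 1]; 7 cycles in total.
sign(π) = (−1)^{n − #cycles} = (−1)^{27−7} = (−1)^20 = +1.
The Jacobi symbol (22|27) = +1 (Zolotarev) agrees.

+1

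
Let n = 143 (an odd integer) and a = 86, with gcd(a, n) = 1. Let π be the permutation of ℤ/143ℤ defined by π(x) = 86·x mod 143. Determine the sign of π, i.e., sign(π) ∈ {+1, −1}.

-1

Start at x=70: 70 → 14 → 60 → 12 → 31 → 92 → 47 → … (one orbit).
12 cycles of lengths [20, 20, 20, 20, 20, 20, 5, 5, 4, 4, 4, 1].
sign(π) = (−1)^{n − #cycles} = (−1)^{143−12} = (−1)^131 = -1.
Zolotarev: (86|143) = -1, matching the cycle-count sign.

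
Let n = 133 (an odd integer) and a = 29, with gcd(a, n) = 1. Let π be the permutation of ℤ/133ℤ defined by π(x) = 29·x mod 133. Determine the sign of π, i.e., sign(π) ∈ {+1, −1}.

-1

Trace 43: π^k(43) = [43, 50, 120, 22, 106, 15, 36] for k=0..6.
14 cycles of lengths [18, 18, 18, 18, 18, 18, 18, 1, 1, 1, 1, 1, 1, 1].
n − c = 133 − 14 = 119; sign = (−1)^119 = -1.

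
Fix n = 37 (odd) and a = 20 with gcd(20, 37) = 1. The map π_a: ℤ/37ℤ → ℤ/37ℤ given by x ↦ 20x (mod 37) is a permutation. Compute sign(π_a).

Orbit of 36 under x↦20x: [36, 17, 7, 29, 25, 19, 10]… (length divides ord_37(20)).
Cycle lengths of π_20 on ℤ/37ℤ: [36, 1]; 2 cycles in total.
Σ(ℓ_i−1) = 37−2 = 35; sign = (−1)^35 = -1.
(20|37)_J = -1 (Zolotarev's lemma cross-check).

-1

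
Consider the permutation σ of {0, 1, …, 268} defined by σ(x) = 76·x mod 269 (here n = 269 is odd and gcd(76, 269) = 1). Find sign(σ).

-1

Orbit of 112 under x↦76x: [112, 173, 236, 182, 113, 249, 94]… (length divides ord_269(76)).
Decompose π into cycles: lengths [268, 1] (2 cycles, including the fixed point 0).
Σ(ℓ_i−1) = 269−2 = 267; sign = (−1)^267 = -1.
The Jacobi symbol (76|269) = -1 (Zolotarev) agrees.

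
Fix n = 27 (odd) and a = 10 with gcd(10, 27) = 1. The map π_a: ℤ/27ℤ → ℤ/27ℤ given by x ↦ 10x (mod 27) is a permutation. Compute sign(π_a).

+1

Start at x=1: 1 → 10 → 19 → 1 (one orbit).
15 cycles of lengths [3, 3, 3, 3, 3, 3, 1, 1, 1, 1, 1, 1, 1, 1, 1].
Σ(ℓ_i−1) = 27−15 = 12; sign = (−1)^12 = +1.
Zolotarev: (10|27) = +1, matching the cycle-count sign.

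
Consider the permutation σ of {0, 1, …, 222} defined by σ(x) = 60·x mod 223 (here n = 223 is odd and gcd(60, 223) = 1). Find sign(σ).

Orbit of 105 under x↦60x: [105, 56, 15, 8, 34, 33, 196]… (length divides ord_223(60)).
π_60 has 7 disjoint cycles with lengths [37, 37, 37, 37, 37, 37, 1] on {0,…,222}.
n − c = 223 − 7 = 216; sign = (−1)^216 = +1.

+1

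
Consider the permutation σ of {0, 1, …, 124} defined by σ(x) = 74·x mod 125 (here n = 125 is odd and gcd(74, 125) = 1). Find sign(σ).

+1

Orbit of 74 under x↦74x: [74, 101, 99, 76, 124, 51, 24]… (length divides ord_125(74)).
Cycle lengths of π_74 on ℤ/125ℤ: [10, 10, 10, 10, 10, 10, 10, 10, 10, 10, 2, 2, 2, 2, 2, 2, 2, 2, 2, 2, 2, 2, 1]; 23 cycles in total.
sign(π) = (−1)^{n − #cycles} = (−1)^{125−23} = (−1)^102 = +1.
Check: (74/125) = +1 by Zolotarev.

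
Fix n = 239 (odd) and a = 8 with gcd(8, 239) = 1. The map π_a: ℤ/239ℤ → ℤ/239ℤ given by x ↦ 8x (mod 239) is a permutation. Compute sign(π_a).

Orbit of 3 under x↦8x: [3, 24, 192, 102, 99, 75, 122]… (length divides ord_239(8)).
Cycle lengths of π_8 on ℤ/239ℤ: [119, 119, 1]; 3 cycles in total.
With 3 cycles on 239 points, sign = (−1)^{239−3} = +1.
Zolotarev: (8|239) = +1, matching the cycle-count sign.

+1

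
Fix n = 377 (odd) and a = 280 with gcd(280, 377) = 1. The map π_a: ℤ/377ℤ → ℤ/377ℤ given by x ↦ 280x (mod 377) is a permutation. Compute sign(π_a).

Start at x=201: 201 → 107 → 177 → 173 → 184 → 248 → 72 → … (one orbit).
7 cycles of lengths [84, 84, 84, 84, 28, 12, 1].
377 − 7 = 370 transpositions; sign(π) = (−1)^370 = +1.

+1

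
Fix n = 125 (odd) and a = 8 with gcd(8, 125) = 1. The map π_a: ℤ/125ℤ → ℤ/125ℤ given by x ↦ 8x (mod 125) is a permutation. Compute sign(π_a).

Start at x=56: 56 → 73 → 84 → 47 → 1 → 8 → 64 → … (one orbit).
4 cycles of lengths [100, 20, 4, 1].
125 − 4 = 121 transpositions; sign(π) = (−1)^121 = -1.

-1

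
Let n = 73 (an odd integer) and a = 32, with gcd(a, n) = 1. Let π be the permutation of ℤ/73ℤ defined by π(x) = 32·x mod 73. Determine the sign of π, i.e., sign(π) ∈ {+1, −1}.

Trace 32: π^k(32) = [32, 2, 64, 4, 55, 8, 37] for k=0..6.
Decompose π into cycles: lengths [9, 9, 9, 9, 9, 9, 9, 9, 1] (9 cycles, including the fixed point 0).
sign(π) = (−1)^{n − #cycles} = (−1)^{73−9} = (−1)^64 = +1.

+1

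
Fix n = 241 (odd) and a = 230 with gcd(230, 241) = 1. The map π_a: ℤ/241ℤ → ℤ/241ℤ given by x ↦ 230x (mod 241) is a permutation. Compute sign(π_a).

Trace 203: π^k(203) = [203, 177, 222, 209, 111, 225, 176] for k=0..6.
π_230 has 6 disjoint cycles with lengths [48, 48, 48, 48, 48, 1] on {0,…,240}.
241 − 6 = 235 transpositions; sign(π) = (−1)^235 = -1.

-1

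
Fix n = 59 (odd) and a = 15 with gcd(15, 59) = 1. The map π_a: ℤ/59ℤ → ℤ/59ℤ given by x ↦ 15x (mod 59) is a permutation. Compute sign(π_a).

+1

Trace 16: π^k(16) = [16, 4, 1, 15, 48, 12, 3] for k=0..6.
The orbit structure of x ↦ 15x mod 59: 3 orbits of sizes [29, 29, 1].
3 cycles on 59: each ℓ→(−1)^(ℓ−1), product (−1)^56 = +1.
Check: (15/59) = +1 by Zolotarev.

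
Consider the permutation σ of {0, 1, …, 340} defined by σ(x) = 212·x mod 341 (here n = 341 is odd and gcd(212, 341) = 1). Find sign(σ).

Trace 26: π^k(26) = [26, 56, 278, 284, 192, 125, 243] for k=0..6.
18 cycles of lengths [30, 30, 30, 30, 30, 30, 30, 30, 30, 30, 6, 6, 6, 6, 6, 5, 5, 1].
sign(π) = (−1)^{n − #cycles} = (−1)^{341−18} = (−1)^323 = -1.
The Jacobi symbol (212|341) = -1 (Zolotarev) agrees.

-1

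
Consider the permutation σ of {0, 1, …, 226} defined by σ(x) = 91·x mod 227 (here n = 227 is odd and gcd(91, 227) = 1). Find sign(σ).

Start at x=89: 89 → 154 → 167 → 215 → 43 → 54 → 147 → … (one orbit).
Cycle lengths of π_91 on ℤ/227ℤ: [226, 1]; 2 cycles in total.
sign(π) = (−1)^{n − #cycles} = (−1)^{227−2} = (−1)^225 = -1.
Zolotarev: (91|227) = -1, matching the cycle-count sign.

-1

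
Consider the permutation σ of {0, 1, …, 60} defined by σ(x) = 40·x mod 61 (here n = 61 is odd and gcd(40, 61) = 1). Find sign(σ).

-1

Start at x=29: 29 → 1 → 40 → 14 → 11 → 13 → 32 → … (one orbit).
Cycle lengths of π_40 on ℤ/61ℤ: [12, 12, 12, 12, 12, 1]; 6 cycles in total.
n − c = 61 − 6 = 55; sign = (−1)^55 = -1.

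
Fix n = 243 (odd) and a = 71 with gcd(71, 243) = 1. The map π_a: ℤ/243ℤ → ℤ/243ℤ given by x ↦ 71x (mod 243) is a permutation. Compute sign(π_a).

Start at x=17: 17 → 235 → 161 → 10 → 224 → 109 → 206 → … (one orbit).
The orbit structure of x ↦ 71x mod 243: 14 orbits of sizes [54, 54, 54, 18, 18, 18, 6, 6, 6, 2, 2, 2, 2, 1].
14 cycles on 243: each ℓ→(−1)^(ℓ−1), product (−1)^229 = -1.

-1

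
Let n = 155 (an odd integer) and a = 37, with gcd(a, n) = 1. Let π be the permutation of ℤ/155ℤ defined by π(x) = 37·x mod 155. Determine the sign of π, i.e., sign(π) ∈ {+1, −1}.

Start at x=37: 37 → 129 → 123 → 56 → 57 → 94 → 68 → … (one orbit).
17 cycles of lengths [12, 12, 12, 12, 12, 12, 12, 12, 12, 12, 6, 6, 6, 6, 6, 4, 1].
17 cycles on 155: each ℓ→(−1)^(ℓ−1), product (−1)^138 = +1.
(37|155)_J = +1 (Zolotarev's lemma cross-check).

+1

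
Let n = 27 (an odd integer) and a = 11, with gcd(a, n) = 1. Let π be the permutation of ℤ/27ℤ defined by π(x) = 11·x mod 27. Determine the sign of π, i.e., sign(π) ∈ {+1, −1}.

-1

Start at x=4: 4 → 17 → 25 → 5 → 1 → 11 → 13 → … (one orbit).
Cycle type of π: 18 + 6 + 2 + 1; total 4 cycles.
n − c = 27 − 4 = 23; sign = (−1)^23 = -1.
The Jacobi symbol (11|27) = -1 (Zolotarev) agrees.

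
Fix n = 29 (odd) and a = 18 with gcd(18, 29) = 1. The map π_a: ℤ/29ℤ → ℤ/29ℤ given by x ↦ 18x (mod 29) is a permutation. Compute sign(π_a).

Orbit of 21 under x↦18x: [21, 1, 18, 5, 3, 25, 15]… (length divides ord_29(18)).
Cycle type of π: 28 + 1; total 2 cycles.
2 cycles on 29: each ℓ→(−1)^(ℓ−1), product (−1)^27 = -1.
(18|29)_J = -1 (Zolotarev's lemma cross-check).

-1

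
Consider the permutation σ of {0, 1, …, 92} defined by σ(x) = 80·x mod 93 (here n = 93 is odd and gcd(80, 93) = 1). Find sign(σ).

Orbit of 38 under x↦80x: [38, 64, 5, 28, 8, 82, 50]… (length divides ord_93(80)).
6 cycles of lengths [30, 30, 15, 15, 2, 1].
Σ(ℓ_i−1) = 93−6 = 87; sign = (−1)^87 = -1.
Via Zolotarev, sign(π_{80}) = (80|93) = -1.

-1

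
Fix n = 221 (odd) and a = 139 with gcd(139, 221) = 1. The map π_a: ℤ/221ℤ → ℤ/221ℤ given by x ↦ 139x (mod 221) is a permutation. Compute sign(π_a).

Trace 53: π^k(53) = [53, 74, 120, 105, 9, 146, 183] for k=0..6.
Cycle type of π: 48×4 + 16 + 3×4 + 1; total 10 cycles.
10 cycles on 221: each ℓ→(−1)^(ℓ−1), product (−1)^211 = -1.
(139|221)_J = -1 (Zolotarev's lemma cross-check).

-1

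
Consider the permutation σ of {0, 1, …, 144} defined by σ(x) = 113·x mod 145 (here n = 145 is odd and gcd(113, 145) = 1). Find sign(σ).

Trace 72: π^k(72) = [72, 16, 68, 144, 32, 136, 143] for k=0..6.
Decompose π into cycles: lengths [28, 28, 28, 28, 28, 4, 1] (7 cycles, including the fixed point 0).
145 − 7 = 138 transpositions; sign(π) = (−1)^138 = +1.

+1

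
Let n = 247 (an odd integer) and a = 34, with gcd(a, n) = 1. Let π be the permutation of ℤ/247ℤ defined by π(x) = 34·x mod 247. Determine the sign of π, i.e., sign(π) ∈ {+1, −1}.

+1

Orbit of 151 under x↦34x: [151, 194, 174, 235, 86, 207, 122]… (length divides ord_247(34)).
Decompose π into cycles: lengths [36, 36, 36, 36, 36, 36, 18, 4, 4, 4, 1] (11 cycles, including the fixed point 0).
sign(π) = (−1)^{n − #cycles} = (−1)^{247−11} = (−1)^236 = +1.
(34|247)_J = +1 (Zolotarev's lemma cross-check).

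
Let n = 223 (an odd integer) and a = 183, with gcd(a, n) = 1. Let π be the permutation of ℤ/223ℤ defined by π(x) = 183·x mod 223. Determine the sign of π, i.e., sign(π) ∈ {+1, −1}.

Orbit of 1 under x↦183x: [1, 183, 39]… (length divides ord_223(183)).
Cycle lengths of π_183 on ℤ/223ℤ: [3, 3, 3, 3, 3, 3, 3, 3, 3, 3, 3, 3, 3, 3, 3, 3, 3, 3, 3, 3, 3, 3, 3, 3, 3, 3, 3, 3, 3, 3, 3, 3, 3, 3, 3, 3, 3, 3, 3, 3, 3, 3, 3, 3, 3, 3, 3, 3, 3, 3, 3, 3, 3, 3, 3, 3, 3, 3, 3, 3, 3, 3, 3, 3, 3, 3, 3, 3, 3, 3, 3, 3, 3, 3, 1]; 75 cycles in total.
75 cycles on 223: each ℓ→(−1)^(ℓ−1), product (−1)^148 = +1.
The Jacobi symbol (183|223) = +1 (Zolotarev) agrees.

+1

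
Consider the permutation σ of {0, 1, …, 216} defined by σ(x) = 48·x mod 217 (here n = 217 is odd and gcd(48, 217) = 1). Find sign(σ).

Start at x=34: 34 → 113 → 216 → 169 → 83 → 78 → 55 → … (one orbit).
The orbit structure of x ↦ 48x mod 217: 11 orbits of sizes [30, 30, 30, 30, 30, 30, 30, 2, 2, 2, 1].
217 − 11 = 206 transpositions; sign(π) = (−1)^206 = +1.
Check: (48/217) = +1 by Zolotarev.

+1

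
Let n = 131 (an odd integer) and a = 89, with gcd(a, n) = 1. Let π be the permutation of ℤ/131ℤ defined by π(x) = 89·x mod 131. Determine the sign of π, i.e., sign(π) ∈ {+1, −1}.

Start at x=1: 1 → 89 → 61 → 58 → 53 → 1 (one orbit).
Cycle lengths of π_89 on ℤ/131ℤ: [5, 5, 5, 5, 5, 5, 5, 5, 5, 5, 5, 5, 5, 5, 5, 5, 5, 5, 5, 5, 5, 5, 5, 5, 5, 5, 1]; 27 cycles in total.
27 cycles on 131: each ℓ→(−1)^(ℓ−1), product (−1)^104 = +1.
(89|131)_J = +1 (Zolotarev's lemma cross-check).

+1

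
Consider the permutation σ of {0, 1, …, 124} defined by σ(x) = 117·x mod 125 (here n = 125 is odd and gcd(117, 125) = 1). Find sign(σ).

-1

Trace 82: π^k(82) = [82, 94, 123, 16, 122, 24, 58] for k=0..6.
The orbit structure of x ↦ 117x mod 125: 4 orbits of sizes [100, 20, 4, 1].
Σ(ℓ_i−1) = 125−4 = 121; sign = (−1)^121 = -1.
Check: (117/125) = -1 by Zolotarev.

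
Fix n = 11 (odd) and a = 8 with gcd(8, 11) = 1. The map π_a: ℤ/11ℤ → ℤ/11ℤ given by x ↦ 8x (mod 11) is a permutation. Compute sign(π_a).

Orbit of 4 under x↦8x: [4, 10, 3, 2, 5, 7, 1]… (length divides ord_11(8)).
The orbit structure of x ↦ 8x mod 11: 2 orbits of sizes [10, 1].
sign(π) = (−1)^{n − #cycles} = (−1)^{11−2} = (−1)^9 = -1.

-1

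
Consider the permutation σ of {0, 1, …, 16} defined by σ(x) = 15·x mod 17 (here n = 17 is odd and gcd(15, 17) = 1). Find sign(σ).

+1

Start at x=9: 9 → 16 → 2 → 13 → 8 → 1 → 15 → … (one orbit).
Decompose π into cycles: lengths [8, 8, 1] (3 cycles, including the fixed point 0).
With 3 cycles on 17 points, sign = (−1)^{17−3} = +1.
(15|17)_J = +1 (Zolotarev's lemma cross-check).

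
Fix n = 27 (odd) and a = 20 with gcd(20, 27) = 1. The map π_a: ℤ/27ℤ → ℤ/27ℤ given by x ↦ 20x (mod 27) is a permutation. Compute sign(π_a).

-1

Orbit of 8 under x↦20x: [8, 25, 14, 10, 11, 4, 26]… (length divides ord_27(20)).
Cycle type of π: 18 + 6 + 2 + 1; total 4 cycles.
sign(π) = (−1)^{n − #cycles} = (−1)^{27−4} = (−1)^23 = -1.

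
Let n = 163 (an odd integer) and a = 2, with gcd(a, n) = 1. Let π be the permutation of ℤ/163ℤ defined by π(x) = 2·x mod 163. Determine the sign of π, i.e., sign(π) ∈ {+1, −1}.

-1

Orbit of 18 under x↦2x: [18, 36, 72, 144, 125, 87, 11]… (length divides ord_163(2)).
2 cycles of lengths [162, 1].
163 − 2 = 161 transpositions; sign(π) = (−1)^161 = -1.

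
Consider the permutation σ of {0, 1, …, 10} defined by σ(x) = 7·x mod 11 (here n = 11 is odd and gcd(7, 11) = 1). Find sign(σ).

-1

Orbit of 10 under x↦7x: [10, 4, 6, 9, 8, 1, 7]… (length divides ord_11(7)).
Cycle type of π: 10 + 1; total 2 cycles.
2 cycles on 11: each ℓ→(−1)^(ℓ−1), product (−1)^9 = -1.
The Jacobi symbol (7|11) = -1 (Zolotarev) agrees.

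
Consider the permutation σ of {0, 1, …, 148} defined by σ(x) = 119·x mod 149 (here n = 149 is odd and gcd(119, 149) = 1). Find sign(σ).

Orbit of 130 under x↦119x: [130, 123, 35, 142, 61, 107, 68]… (length divides ord_149(119)).
Decompose π into cycles: lengths [74, 74, 1] (3 cycles, including the fixed point 0).
sign(π) = (−1)^{n − #cycles} = (−1)^{149−3} = (−1)^146 = +1.

+1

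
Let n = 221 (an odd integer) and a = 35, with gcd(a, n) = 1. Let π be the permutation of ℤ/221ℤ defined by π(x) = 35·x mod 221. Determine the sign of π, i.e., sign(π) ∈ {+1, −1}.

Trace 35: π^k(35) = [35, 120, 1] for k=0..2.
85 cycles of lengths [3, 3, 3, 3, 3, 3, 3, 3, 3, 3, 3, 3, 3, 3, 3, 3, 3, 3, 3, 3, 3, 3, 3, 3, 3, 3, 3, 3, 3, 3, 3, 3, 3, 3, 3, 3, 3, 3, 3, 3, 3, 3, 3, 3, 3, 3, 3, 3, 3, 3, 3, 3, 3, 3, 3, 3, 3, 3, 3, 3, 3, 3, 3, 3, 3, 3, 3, 3, 1, 1, 1, 1, 1, 1, 1, 1, 1, 1, 1, 1, 1, 1, 1, 1, 1].
85 cycles on 221: each ℓ→(−1)^(ℓ−1), product (−1)^136 = +1.
Via Zolotarev, sign(π_{35}) = (35|221) = +1.

+1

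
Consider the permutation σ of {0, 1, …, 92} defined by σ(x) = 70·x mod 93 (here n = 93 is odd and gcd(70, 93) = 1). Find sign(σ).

+1

Start at x=16: 16 → 4 → 1 → 70 → 64 → 16 (one orbit).
Cycle lengths of π_70 on ℤ/93ℤ: [5, 5, 5, 5, 5, 5, 5, 5, 5, 5, 5, 5, 5, 5, 5, 5, 5, 5, 1, 1, 1]; 21 cycles in total.
With 21 cycles on 93 points, sign = (−1)^{93−21} = +1.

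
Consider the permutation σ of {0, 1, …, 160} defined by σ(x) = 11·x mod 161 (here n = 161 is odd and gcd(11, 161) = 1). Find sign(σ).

-1

Trace 16: π^k(16) = [16, 15, 4, 44, 1, 11, 121] for k=0..6.
Cycle type of π: 66×2 + 22 + 3×2 + 1; total 6 cycles.
sign(π) = (−1)^{n − #cycles} = (−1)^{161−6} = (−1)^155 = -1.
(11|161)_J = -1 (Zolotarev's lemma cross-check).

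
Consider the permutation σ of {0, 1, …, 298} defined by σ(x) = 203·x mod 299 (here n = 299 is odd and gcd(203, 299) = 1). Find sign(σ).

+1

Trace 86: π^k(86) = [86, 116, 226, 131, 281, 233, 57] for k=0..6.
11 cycles of lengths [44, 44, 44, 44, 44, 44, 22, 4, 4, 4, 1].
Σ(ℓ_i−1) = 299−11 = 288; sign = (−1)^288 = +1.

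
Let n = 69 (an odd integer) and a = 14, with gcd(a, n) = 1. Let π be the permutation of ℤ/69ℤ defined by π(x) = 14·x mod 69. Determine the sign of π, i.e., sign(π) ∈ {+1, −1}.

+1

Start at x=65: 65 → 13 → 44 → 64 → 68 → 55 → 11 → … (one orbit).
Cycle lengths of π_14 on ℤ/69ℤ: [22, 22, 22, 2, 1]; 5 cycles in total.
5 cycles on 69: each ℓ→(−1)^(ℓ−1), product (−1)^64 = +1.
Zolotarev: (14|69) = +1, matching the cycle-count sign.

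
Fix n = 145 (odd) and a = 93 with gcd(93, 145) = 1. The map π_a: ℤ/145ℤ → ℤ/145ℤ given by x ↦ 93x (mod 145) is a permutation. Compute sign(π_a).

-1

Orbit of 81 under x↦93x: [81, 138, 74, 67, 141, 63, 59]… (length divides ord_145(93)).
Decompose π into cycles: lengths [28, 28, 28, 28, 14, 14, 4, 1] (8 cycles, including the fixed point 0).
sign(π) = (−1)^{n − #cycles} = (−1)^{145−8} = (−1)^137 = -1.
The Jacobi symbol (93|145) = -1 (Zolotarev) agrees.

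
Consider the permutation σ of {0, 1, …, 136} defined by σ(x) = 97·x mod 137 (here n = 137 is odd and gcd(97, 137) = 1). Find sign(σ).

Orbit of 8 under x↦97x: [8, 91, 59, 106, 7, 131, 103]… (length divides ord_137(97)).
Cycle type of π: 136 + 1; total 2 cycles.
sign(π) = (−1)^{n − #cycles} = (−1)^{137−2} = (−1)^135 = -1.
Via Zolotarev, sign(π_{97}) = (97|137) = -1.

-1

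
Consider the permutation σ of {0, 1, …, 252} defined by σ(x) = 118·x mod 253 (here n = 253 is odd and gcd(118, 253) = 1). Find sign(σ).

-1

Orbit of 234 under x↦118x: [234, 35, 82, 62, 232, 52, 64]… (length divides ord_253(118)).
Cycle lengths of π_118 on ℤ/253ℤ: [110, 110, 11, 11, 10, 1]; 6 cycles in total.
sign(π) = (−1)^{n − #cycles} = (−1)^{253−6} = (−1)^247 = -1.
Via Zolotarev, sign(π_{118}) = (118|253) = -1.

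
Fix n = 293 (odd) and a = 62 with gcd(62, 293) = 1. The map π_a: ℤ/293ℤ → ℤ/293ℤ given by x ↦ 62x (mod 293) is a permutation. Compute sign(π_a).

Trace 32: π^k(32) = [32, 226, 241, 292, 231, 258, 174] for k=0..6.
Cycle type of π: 292 + 1; total 2 cycles.
n − c = 293 − 2 = 291; sign = (−1)^291 = -1.
Via Zolotarev, sign(π_{62}) = (62|293) = -1.

-1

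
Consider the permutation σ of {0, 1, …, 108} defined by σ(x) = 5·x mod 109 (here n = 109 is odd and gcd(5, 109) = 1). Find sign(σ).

Orbit of 49 under x↦5x: [49, 27, 26, 21, 105, 89, 9]… (length divides ord_109(5)).
5 cycles of lengths [27, 27, 27, 27, 1].
With 5 cycles on 109 points, sign = (−1)^{109−5} = +1.
The Jacobi symbol (5|109) = +1 (Zolotarev) agrees.

+1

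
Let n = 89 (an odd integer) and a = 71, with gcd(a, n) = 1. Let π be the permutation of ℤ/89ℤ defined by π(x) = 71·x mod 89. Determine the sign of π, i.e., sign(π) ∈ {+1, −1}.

+1

Start at x=88: 88 → 18 → 32 → 47 → 44 → 9 → 16 → … (one orbit).
π_71 has 3 disjoint cycles with lengths [44, 44, 1] on {0,…,88}.
n − c = 89 − 3 = 86; sign = (−1)^86 = +1.
Check: (71/89) = +1 by Zolotarev.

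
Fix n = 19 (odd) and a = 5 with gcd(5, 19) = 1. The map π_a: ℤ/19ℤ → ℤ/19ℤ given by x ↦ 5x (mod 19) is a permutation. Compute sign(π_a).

Start at x=5: 5 → 6 → 11 → 17 → 9 → 7 → 16 → … (one orbit).
Decompose π into cycles: lengths [9, 9, 1] (3 cycles, including the fixed point 0).
sign(π) = (−1)^{n − #cycles} = (−1)^{19−3} = (−1)^16 = +1.
Check: (5/19) = +1 by Zolotarev.

+1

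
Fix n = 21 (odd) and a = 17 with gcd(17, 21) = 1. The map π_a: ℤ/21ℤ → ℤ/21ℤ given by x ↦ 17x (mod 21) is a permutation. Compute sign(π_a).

+1

Start at x=4: 4 → 5 → 1 → 17 → 16 → 20 → 4 (one orbit).
Cycle lengths of π_17 on ℤ/21ℤ: [6, 6, 6, 2, 1]; 5 cycles in total.
5 cycles on 21: each ℓ→(−1)^(ℓ−1), product (−1)^16 = +1.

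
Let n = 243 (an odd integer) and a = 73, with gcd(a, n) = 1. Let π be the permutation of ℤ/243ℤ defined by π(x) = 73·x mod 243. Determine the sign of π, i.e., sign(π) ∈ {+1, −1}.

+1

Orbit of 46 under x↦73x: [46, 199, 190, 19, 172, 163, 235]… (length divides ord_243(73)).
Decompose π into cycles: lengths [27, 27, 27, 27, 27, 27, 9, 9, 9, 9, 9, 9, 3, 3, 3, 3, 3, 3, 1, 1, 1, 1, 1, 1, 1, 1, 1] (27 cycles, including the fixed point 0).
243 − 27 = 216 transpositions; sign(π) = (−1)^216 = +1.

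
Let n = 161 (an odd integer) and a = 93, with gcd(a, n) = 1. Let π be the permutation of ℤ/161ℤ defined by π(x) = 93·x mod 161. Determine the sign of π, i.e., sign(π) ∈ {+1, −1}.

+1

Trace 116: π^k(116) = [116, 1, 93] for k=0..2.
π_93 has 69 disjoint cycles with lengths [3, 3, 3, 3, 3, 3, 3, 3, 3, 3, 3, 3, 3, 3, 3, 3, 3, 3, 3, 3, 3, 3, 3, 3, 3, 3, 3, 3, 3, 3, 3, 3, 3, 3, 3, 3, 3, 3, 3, 3, 3, 3, 3, 3, 3, 3, 1, 1, 1, 1, 1, 1, 1, 1, 1, 1, 1, 1, 1, 1, 1, 1, 1, 1, 1, 1, 1, 1, 1] on {0,…,160}.
n − c = 161 − 69 = 92; sign = (−1)^92 = +1.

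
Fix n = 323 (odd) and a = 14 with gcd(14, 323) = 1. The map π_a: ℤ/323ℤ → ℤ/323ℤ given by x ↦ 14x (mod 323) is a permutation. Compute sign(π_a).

Orbit of 87 under x↦14x: [87, 249, 256, 31, 111, 262, 115]… (length divides ord_323(14)).
5 cycles of lengths [144, 144, 18, 16, 1].
sign(π) = (−1)^{n − #cycles} = (−1)^{323−5} = (−1)^318 = +1.
(14|323)_J = +1 (Zolotarev's lemma cross-check).

+1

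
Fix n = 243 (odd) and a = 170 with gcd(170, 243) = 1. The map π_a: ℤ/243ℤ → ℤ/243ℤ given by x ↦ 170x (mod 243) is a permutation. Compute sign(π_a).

-1

Start at x=10: 10 → 242 → 73 → 17 → 217 → 197 → 199 → … (one orbit).
π_170 has 14 disjoint cycles with lengths [54, 54, 54, 18, 18, 18, 6, 6, 6, 2, 2, 2, 2, 1] on {0,…,242}.
243 − 14 = 229 transpositions; sign(π) = (−1)^229 = -1.
Zolotarev: (170|243) = -1, matching the cycle-count sign.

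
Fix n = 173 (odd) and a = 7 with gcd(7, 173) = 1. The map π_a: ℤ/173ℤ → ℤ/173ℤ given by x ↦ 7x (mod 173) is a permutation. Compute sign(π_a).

-1

Start at x=110: 110 → 78 → 27 → 16 → 112 → 92 → 125 → … (one orbit).
Cycle lengths of π_7 on ℤ/173ℤ: [172, 1]; 2 cycles in total.
173 − 2 = 171 transpositions; sign(π) = (−1)^171 = -1.
(7|173)_J = -1 (Zolotarev's lemma cross-check).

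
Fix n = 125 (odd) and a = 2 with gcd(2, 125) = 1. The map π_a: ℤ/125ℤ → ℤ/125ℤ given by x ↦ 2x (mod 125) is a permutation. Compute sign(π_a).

-1

Trace 119: π^k(119) = [119, 113, 101, 77, 29, 58, 116] for k=0..6.
The orbit structure of x ↦ 2x mod 125: 4 orbits of sizes [100, 20, 4, 1].
4 cycles on 125: each ℓ→(−1)^(ℓ−1), product (−1)^121 = -1.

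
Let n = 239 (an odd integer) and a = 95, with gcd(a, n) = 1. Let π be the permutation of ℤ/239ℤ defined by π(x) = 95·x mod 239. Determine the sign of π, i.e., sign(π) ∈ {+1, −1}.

-1

Orbit of 137 under x↦95x: [137, 109, 78, 1, 95, 182, 82]… (length divides ord_239(95)).
Decompose π into cycles: lengths [238, 1] (2 cycles, including the fixed point 0).
sign(π) = (−1)^{n − #cycles} = (−1)^{239−2} = (−1)^237 = -1.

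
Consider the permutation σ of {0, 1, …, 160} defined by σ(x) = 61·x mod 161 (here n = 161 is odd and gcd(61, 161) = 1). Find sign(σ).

Trace 159: π^k(159) = [159, 39, 125, 58, 157, 78, 89] for k=0..6.
5 cycles of lengths [66, 66, 22, 6, 1].
161 − 5 = 156 transpositions; sign(π) = (−1)^156 = +1.

+1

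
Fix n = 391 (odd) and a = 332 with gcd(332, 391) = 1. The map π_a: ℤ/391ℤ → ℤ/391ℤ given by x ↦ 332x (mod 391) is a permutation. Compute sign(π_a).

-1

Trace 240: π^k(240) = [240, 307, 264, 64, 134, 305, 382] for k=0..6.
The orbit structure of x ↦ 332x mod 391: 8 orbits of sizes [88, 88, 88, 88, 22, 8, 8, 1].
With 8 cycles on 391 points, sign = (−1)^{391−8} = -1.
The Jacobi symbol (332|391) = -1 (Zolotarev) agrees.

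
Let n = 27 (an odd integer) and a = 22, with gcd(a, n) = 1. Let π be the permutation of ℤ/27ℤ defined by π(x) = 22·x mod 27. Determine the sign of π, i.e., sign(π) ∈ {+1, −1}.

Trace 25: π^k(25) = [25, 10, 4, 7, 19, 13, 16] for k=0..6.
The orbit structure of x ↦ 22x mod 27: 7 orbits of sizes [9, 9, 3, 3, 1, 1, 1].
n − c = 27 − 7 = 20; sign = (−1)^20 = +1.

+1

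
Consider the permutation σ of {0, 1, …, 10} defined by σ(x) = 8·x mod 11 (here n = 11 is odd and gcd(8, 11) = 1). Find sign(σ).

Orbit of 10 under x↦8x: [10, 3, 2, 5, 7, 1, 8]… (length divides ord_11(8)).
Cycle type of π: 10 + 1; total 2 cycles.
With 2 cycles on 11 points, sign = (−1)^{11−2} = -1.
Via Zolotarev, sign(π_{8}) = (8|11) = -1.

-1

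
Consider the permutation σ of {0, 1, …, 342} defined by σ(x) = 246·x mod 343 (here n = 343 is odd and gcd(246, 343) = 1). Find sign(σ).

+1

Trace 1: π^k(1) = [1, 246, 148, 50, 295, 197, 99] for k=0..6.
The orbit structure of x ↦ 246x mod 343: 91 orbits of sizes [7, 7, 7, 7, 7, 7, 7, 7, 7, 7, 7, 7, 7, 7, 7, 7, 7, 7, 7, 7, 7, 7, 7, 7, 7, 7, 7, 7, 7, 7, 7, 7, 7, 7, 7, 7, 7, 7, 7, 7, 7, 7, 1, 1, 1, 1, 1, 1, 1, 1, 1, 1, 1, 1, 1, 1, 1, 1, 1, 1, 1, 1, 1, 1, 1, 1, 1, 1, 1, 1, 1, 1, 1, 1, 1, 1, 1, 1, 1, 1, 1, 1, 1, 1, 1, 1, 1, 1, 1, 1, 1].
With 91 cycles on 343 points, sign = (−1)^{343−91} = +1.
Check: (246/343) = +1 by Zolotarev.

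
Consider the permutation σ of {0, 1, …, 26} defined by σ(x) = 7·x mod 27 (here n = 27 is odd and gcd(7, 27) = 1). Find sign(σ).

+1

Trace 13: π^k(13) = [13, 10, 16, 4, 1, 7, 22] for k=0..6.
The orbit structure of x ↦ 7x mod 27: 7 orbits of sizes [9, 9, 3, 3, 1, 1, 1].
With 7 cycles on 27 points, sign = (−1)^{27−7} = +1.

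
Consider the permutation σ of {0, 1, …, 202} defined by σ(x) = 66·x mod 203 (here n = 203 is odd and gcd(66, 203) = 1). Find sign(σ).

Start at x=66: 66 → 93 → 48 → 123 → 201 → 71 → 17 → … (one orbit).
The orbit structure of x ↦ 66x mod 203: 5 orbits of sizes [84, 84, 28, 6, 1].
n − c = 203 − 5 = 198; sign = (−1)^198 = +1.

+1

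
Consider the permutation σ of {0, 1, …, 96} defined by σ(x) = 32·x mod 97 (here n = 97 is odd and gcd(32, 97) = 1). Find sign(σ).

+1

Start at x=1: 1 → 32 → 54 → 79 → 6 → 95 → 33 → … (one orbit).
The orbit structure of x ↦ 32x mod 97: 3 orbits of sizes [48, 48, 1].
n − c = 97 − 3 = 94; sign = (−1)^94 = +1.
(32|97)_J = +1 (Zolotarev's lemma cross-check).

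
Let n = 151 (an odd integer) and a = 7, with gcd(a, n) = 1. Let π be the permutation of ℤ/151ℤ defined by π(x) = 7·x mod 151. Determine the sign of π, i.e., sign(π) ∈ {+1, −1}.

-1

Start at x=62: 62 → 132 → 18 → 126 → 127 → 134 → 32 → … (one orbit).
Cycle lengths of π_7 on ℤ/151ℤ: [150, 1]; 2 cycles in total.
2 cycles on 151: each ℓ→(−1)^(ℓ−1), product (−1)^149 = -1.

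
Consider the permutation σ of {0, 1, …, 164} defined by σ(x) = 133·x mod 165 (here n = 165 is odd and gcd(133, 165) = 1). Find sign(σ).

Orbit of 1 under x↦133x: [1, 133, 34, 67]… (length divides ord_165(133)).
66 cycles of lengths [4, 4, 4, 4, 4, 4, 4, 4, 4, 4, 4, 4, 4, 4, 4, 4, 4, 4, 4, 4, 4, 4, 4, 4, 4, 4, 4, 4, 4, 4, 4, 4, 4, 1, 1, 1, 1, 1, 1, 1, 1, 1, 1, 1, 1, 1, 1, 1, 1, 1, 1, 1, 1, 1, 1, 1, 1, 1, 1, 1, 1, 1, 1, 1, 1, 1].
sign(π) = (−1)^{n − #cycles} = (−1)^{165−66} = (−1)^99 = -1.
(133|165)_J = -1 (Zolotarev's lemma cross-check).

-1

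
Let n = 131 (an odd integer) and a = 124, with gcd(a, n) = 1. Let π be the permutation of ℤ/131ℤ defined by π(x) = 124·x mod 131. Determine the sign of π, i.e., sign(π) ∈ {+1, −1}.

Trace 21: π^k(21) = [21, 115, 112, 2, 117, 98, 100] for k=0..6.
Decompose π into cycles: lengths [130, 1] (2 cycles, including the fixed point 0).
n − c = 131 − 2 = 129; sign = (−1)^129 = -1.

-1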